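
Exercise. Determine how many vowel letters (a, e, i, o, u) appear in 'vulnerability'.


Vowels in 'vulnerability': u, e, a, i, i = 5 vowels.

5


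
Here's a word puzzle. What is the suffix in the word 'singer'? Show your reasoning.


The word 'singer' = 'sing' (root) + '-er' (suffix). The suffix is '-er'.

er


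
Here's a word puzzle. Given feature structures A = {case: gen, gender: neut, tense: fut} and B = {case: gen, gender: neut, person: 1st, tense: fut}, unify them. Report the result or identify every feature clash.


Compare features:
case: A=gen vs B=gen -> unified: gen
gender: A=neut vs B=neut -> unified: neut
person: A=_ vs B=1st -> unified: 1st
tense: A=fut vs B=fut -> unified: fut
No clashes found.

Unified: {case: gen, gender: neut, person: 1st, tense: fut}


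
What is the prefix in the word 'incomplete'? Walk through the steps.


The word 'incomplete' = 'in' (prefix) + 'complete' (root). The prefix is 'in'.

in


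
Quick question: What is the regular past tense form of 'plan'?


Apply rule: Double final consonant and add -ed. 'plan' becomes 'planned'.

planned


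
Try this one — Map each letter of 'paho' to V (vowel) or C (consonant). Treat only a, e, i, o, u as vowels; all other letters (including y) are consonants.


Letter mapping: p = C, a = V, h = C, o = V.

CVCV


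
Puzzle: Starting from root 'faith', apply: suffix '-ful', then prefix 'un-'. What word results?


Step 1: Add suffix '-ful' to 'faith' = 'faithful'
Step 2: Add prefix 'un-' to 'faithful' = 'unfaithful'

unfaithful


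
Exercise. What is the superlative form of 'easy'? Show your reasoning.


Apply superlative formation (consonant + y: change y to i, add -est): 'easy' -> 'easiest'.

easiest


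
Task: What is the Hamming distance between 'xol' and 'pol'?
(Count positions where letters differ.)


Alignment:
Position 1: 'x' vs 'p' = DIFFER
Position 2: 'o' vs 'o' = match
Position 3: 'l' vs 'l' = match
Total differences: 1

1


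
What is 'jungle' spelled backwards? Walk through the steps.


Reverse 'jungle' character by character: 'elgnuj'.

elgnuj


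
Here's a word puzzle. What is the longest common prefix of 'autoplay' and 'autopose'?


Compare from the start: 5 characters match: 'autop'. Mismatch at position 6: 'l' vs 'o'.

autop


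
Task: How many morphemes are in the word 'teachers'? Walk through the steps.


Decomposition: teach (root) + -er (suffix) + -s (plural) = 3 morpheme(s)

3 morphemes


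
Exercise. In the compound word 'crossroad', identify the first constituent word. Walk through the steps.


Split 'crossroad' into 'cross' + 'road'. The first part is 'cross'.

cross


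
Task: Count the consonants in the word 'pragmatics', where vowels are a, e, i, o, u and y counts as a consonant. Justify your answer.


Consonants in 'pragmatics': p, r, g, m, t, c, s = 7 consonants.

7


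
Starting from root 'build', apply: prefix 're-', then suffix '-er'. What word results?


Step 1: Add prefix 're-' to 'build' = 'rebuild'
Step 2: Add suffix '-er' to 'rebuild' = 'rebuilder'

rebuilder


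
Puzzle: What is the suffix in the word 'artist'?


The word 'artist' = 'art' (root) + '-ist' (suffix). The suffix is '-ist'.

ist


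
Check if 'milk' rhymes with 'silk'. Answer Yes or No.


Rime (stressed vowel + following sounds) of 'milk': -ilk = /ɪlk/
Rime of 'silk': -ilk = /ɪlk/
/ɪlk/ and /ɪlk/ are the same ending sound, so the words rhyme.

Yes


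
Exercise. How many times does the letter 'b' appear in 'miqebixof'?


Letter 'b' in 'miqebixof': found at position(s) 5 = 1 occurrence(s).

1


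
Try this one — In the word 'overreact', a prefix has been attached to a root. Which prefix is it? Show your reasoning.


The word 'overreact' = 'over' (prefix) + 'react' (root). The prefix is 'over'.

over


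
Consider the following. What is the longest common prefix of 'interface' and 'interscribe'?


Compare from the start: 5 characters match: 'inter'. Mismatch at position 6: 'f' vs 's'.

inter


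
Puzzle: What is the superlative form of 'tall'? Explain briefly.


Apply superlative formation (add -est): 'tall' -> 'tallest'.

tallest


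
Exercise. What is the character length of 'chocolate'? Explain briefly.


Spell out 'chocolate' and number each letter: c(1), h(2), o(3), c(4), o(5), l(6), a(7), t(8), e(9). Total: 9 letters.

9


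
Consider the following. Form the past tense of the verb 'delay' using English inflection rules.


Apply rule: Add -ed. 'delay' becomes 'delayed'.

delayed


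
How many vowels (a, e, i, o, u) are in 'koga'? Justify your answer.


Vowels in 'koga': o, a = 2 vowels.

2


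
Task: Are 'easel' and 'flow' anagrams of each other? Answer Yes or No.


Sorted letters of 'easel': 'aeels'
Sorted letters of 'flow': 'flow'
They do not match.

No


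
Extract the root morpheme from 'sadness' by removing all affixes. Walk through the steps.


Remove suffix '-ness' from 'sadness' to get root 'sad'.

sad


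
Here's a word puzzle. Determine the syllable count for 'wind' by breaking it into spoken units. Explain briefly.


Break 'wind' into syllables: wind -> wind = 1 syllable

1 syllable


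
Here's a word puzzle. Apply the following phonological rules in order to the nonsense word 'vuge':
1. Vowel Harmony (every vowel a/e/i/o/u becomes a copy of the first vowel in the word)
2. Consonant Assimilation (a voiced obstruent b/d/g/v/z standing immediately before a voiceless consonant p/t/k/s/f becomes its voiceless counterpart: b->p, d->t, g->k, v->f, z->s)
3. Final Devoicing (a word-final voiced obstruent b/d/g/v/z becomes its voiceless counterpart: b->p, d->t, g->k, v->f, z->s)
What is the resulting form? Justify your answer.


Starting form: 'vuge'
Rule 1: Vowel Harmony: all vowels become 'u' (matching first vowel). 'vuge' -> 'vugu'
Rule 2: Consonant Assimilation: no voiced obstruent (b/d/g/v/z) stands immediately before a voiceless consonant (p/t/k/s/f). No change.
Rule 3: Final Devoicing: the word ends in the vowel 'u', not a consonant. No change.
Final form: 'vugu'

vugu


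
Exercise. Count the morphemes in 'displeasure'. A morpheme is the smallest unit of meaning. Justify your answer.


Decomposition: dis- (prefix) + please (root) + -ure (suffix) = 3 morpheme(s)

3 morphemes


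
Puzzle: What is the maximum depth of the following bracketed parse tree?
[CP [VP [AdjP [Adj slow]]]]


Count bracket nesting levels:
'[' at pos 0: depth = 1
'[' at pos 4: depth = 2
'[' at pos 8: depth = 3
'[' at pos 14: depth = 4
Maximum depth reached: 4

4


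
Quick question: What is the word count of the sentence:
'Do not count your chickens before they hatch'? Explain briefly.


Split into words: Do | not | count | your | chickens | before | they | hatch = 8 words.

8


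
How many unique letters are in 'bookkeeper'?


Unique letters in 'bookkeeper': {b, e, k, o, p, r} = 6 distinct letters.

6


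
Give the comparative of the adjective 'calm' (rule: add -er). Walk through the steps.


Apply comparative formation (add -er): 'calm' -> 'calmer'.

calmer


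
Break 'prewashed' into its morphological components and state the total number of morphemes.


Step 1: Identify prefix: 'pre' (meaning: before)
Step 2: Identify root: 'wash'
Step 3: Identify suffix(es): 'ed'
Decomposition: pre- (prefix: before) + wash (root) + -ed (suffix: past)
Total morphemes: 3

3 morphemes (pre- (prefix: before) + wash (root) + -ed (suffix: past))


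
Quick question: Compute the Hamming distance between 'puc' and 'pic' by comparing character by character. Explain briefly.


Alignment:
Position 1: 'p' vs 'p' = match
Position 2: 'u' vs 'i' = DIFFER
Position 3: 'c' vs 'c' = match
Total differences: 1

1


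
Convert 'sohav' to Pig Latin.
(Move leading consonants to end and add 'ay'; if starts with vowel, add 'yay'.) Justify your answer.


'sohav': move consonant cluster 's' to end and add 'ay': 'ohavsay'.

ohavsay


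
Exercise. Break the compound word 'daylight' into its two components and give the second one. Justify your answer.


Split 'daylight' into 'day' + 'light'. The second part is 'light'.

light


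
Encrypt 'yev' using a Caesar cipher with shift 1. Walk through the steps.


Shift each letter by 1: y -> z, e -> f, v -> w. Result: 'zfw'.

zfw


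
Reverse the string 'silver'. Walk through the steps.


Reverse 'silver' character by character: 'revlis'.

revlis


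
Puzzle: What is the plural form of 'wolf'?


Apply rule: Change -f to -ves. 'wolf' becomes 'wolves'.

wolves


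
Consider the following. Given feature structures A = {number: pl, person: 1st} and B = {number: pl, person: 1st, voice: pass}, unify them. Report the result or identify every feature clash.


Compare features:
number: A=pl vs B=pl -> unified: pl
person: A=1st vs B=1st -> unified: 1st
voice: A=_ vs B=pass -> unified: pass
No clashes found.

Unified: {number: pl, person: 1st, voice: pass}


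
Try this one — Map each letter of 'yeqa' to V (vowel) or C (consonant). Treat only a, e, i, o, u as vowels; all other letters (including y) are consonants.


Letter mapping: y = C, e = V, q = C, a = V.

CVCV


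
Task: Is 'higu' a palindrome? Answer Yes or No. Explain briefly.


Forward: 'higu'
Reversed: 'ugih'
They differ.

No


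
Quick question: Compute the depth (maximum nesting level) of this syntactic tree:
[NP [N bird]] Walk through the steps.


Count bracket nesting levels:
'[' at pos 0: depth = 1
'[' at pos 4: depth = 2
Maximum depth reached: 2

2


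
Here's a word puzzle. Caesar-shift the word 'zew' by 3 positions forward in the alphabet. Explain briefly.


Shift each letter by 3: z -> c, e -> h, w -> z. Result: 'chz'.

chz


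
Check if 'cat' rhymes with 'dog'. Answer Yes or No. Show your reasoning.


Rime (stressed vowel + following sounds) of 'cat': -at = /æt/
Rime of 'dog': -og = /ɒg/
/æt/ and /ɒg/ are different ending sounds, so the words do not rhyme.

No


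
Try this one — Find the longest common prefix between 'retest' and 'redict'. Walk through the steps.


Compare from the start: 2 characters match: 're'. Mismatch at position 3: 't' vs 'd'.

re


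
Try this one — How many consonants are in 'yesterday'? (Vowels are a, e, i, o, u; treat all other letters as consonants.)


Consonants in 'yesterday': y, s, t, r, d, y = 6 consonants.

6


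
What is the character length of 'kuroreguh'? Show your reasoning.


Spell out 'kuroreguh' and number each letter: k(1), u(2), r(3), o(4), r(5), e(6), g(7), u(8), h(9). Total: 9 letters.

9


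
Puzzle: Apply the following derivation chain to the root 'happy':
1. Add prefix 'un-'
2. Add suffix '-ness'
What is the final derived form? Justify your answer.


Step 1: Add prefix 'un-' to 'happy' = 'unhappy'
Step 2: Add suffix '-ness' to 'unhappy' = 'unhappiness'

unhappiness


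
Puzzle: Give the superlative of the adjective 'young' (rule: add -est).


Apply superlative formation (add -est): 'young' -> 'youngest'.

youngest


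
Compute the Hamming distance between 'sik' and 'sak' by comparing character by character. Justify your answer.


Alignment:
Position 1: 's' vs 's' = match
Position 2: 'i' vs 'a' = DIFFER
Position 3: 'k' vs 'k' = match
Total differences: 1

1


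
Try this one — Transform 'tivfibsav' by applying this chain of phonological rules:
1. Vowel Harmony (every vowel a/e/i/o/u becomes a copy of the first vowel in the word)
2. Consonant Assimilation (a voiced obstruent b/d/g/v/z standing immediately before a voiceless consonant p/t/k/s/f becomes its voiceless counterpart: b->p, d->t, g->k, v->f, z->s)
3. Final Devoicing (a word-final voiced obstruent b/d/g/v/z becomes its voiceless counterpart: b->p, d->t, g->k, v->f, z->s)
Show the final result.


Starting form: 'tivfibsav'
Rule 1: Vowel Harmony: all vowels become 'i' (matching first vowel). 'tivfibsav' -> 'tivfibsiv'
Rule 2: Consonant Assimilation: voiced obstruent before voiceless consonant becomes voiceless ('vf' -> 'ff', 'bs' -> 'ps'). 'tivfibsiv' -> 'tiffipsiv'
Rule 3: Final Devoicing: word-final voiced obstruent 'v' becomes voiceless 'f'. 'tiffipsiv' -> 'tiffipsif'
Final form: 'tiffipsif'

tiffipsif


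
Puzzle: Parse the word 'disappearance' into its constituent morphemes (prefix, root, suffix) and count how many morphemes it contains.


Step 1: Identify prefix: 'dis' (meaning: not/apart)
Step 2: Identify root: 'appear'
Step 3: Identify suffix(es): 'ance'
Decomposition: dis- (prefix: not/apart) + appear (root) + -ance (suffix: state/act)
Total morphemes: 3

3 morphemes (dis- (prefix: not/apart) + appear (root) + -ance (suffix: state/act))


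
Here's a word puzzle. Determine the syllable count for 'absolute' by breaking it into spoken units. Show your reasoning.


Break 'absolute' into syllables: ab-so-lute -> ab | so | lute = 3 syllables

3 syllables


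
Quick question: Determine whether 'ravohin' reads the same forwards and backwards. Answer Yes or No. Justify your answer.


Forward: 'ravohin'
Reversed: 'nihovar'
They differ.

No


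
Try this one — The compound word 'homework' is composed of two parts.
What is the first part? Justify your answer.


Split 'homework' into 'home' + 'work'. The first part is 'home'.

home


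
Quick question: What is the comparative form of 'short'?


Apply comparative formation (add -er): 'short' -> 'shorter'.

shorter


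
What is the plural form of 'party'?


Apply rule: Change -y to -ies (consonant + y). 'party' becomes 'parties'.

parties


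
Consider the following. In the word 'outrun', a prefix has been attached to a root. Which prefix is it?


The word 'outrun' = 'out' (prefix) + 'run' (root). The prefix is 'out'.

out


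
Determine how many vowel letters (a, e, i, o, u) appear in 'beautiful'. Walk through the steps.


Vowels in 'beautiful': e, a, u, i, u = 5 vowels.

5


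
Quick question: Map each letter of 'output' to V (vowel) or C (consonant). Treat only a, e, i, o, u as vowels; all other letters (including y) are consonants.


Letter mapping: o = V, u = V, t = C, p = C, u = V, t = C.

VVCCVC


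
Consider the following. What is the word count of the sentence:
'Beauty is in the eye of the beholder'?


Split into words: Beauty | is | in | the | eye | of | the | beholder = 8 words.

8


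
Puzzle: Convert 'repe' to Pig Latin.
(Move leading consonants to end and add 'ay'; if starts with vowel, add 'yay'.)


'repe': move consonant cluster 'r' to end and add 'ay': 'eperay'.

eperay


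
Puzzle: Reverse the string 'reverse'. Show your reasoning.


Reverse 'reverse' character by character: 'esrever'.

esrever


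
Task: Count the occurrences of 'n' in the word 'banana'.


Letter 'n' in 'banana': found at position(s) 3, 5 = 2 occurrence(s).

2


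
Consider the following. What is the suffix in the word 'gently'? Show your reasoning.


The word 'gently' = 'gentle' (root) + '-ly' (suffix). The suffix is '-ly'.

ly


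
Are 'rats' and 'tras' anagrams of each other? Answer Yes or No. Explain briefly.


Sorted letters of 'rats': 'arst'
Sorted letters of 'tras': 'arst'
They match.

Yes


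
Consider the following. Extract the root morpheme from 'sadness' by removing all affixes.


Remove suffix '-ness' from 'sadness' to get root 'sad'.

sad


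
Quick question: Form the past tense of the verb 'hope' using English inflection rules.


Apply rule: Add -d (word ends in -e). 'hope' becomes 'hoped'.

hoped


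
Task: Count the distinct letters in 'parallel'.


Unique letters in 'parallel': {a, e, l, p, r} = 5 distinct letters.

5


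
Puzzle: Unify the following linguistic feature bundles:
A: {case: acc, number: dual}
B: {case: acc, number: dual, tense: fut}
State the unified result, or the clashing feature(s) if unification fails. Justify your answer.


Compare features:
case: A=acc vs B=acc -> unified: acc
number: A=dual vs B=dual -> unified: dual
tense: A=_ vs B=fut -> unified: fut
No clashes found.

Unified: {case: acc, number: dual, tense: fut}


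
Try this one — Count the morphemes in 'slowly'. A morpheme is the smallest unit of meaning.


Decomposition: slow (root) + -ly (suffix) = 2 morpheme(s)

2 morphemes


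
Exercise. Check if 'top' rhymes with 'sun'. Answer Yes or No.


Rime (stressed vowel + following sounds) of 'top': -op = /ɒp/
Rime of 'sun': -un = /ʌn/
/ɒp/ and /ʌn/ are different ending sounds, so the words do not rhyme.

No


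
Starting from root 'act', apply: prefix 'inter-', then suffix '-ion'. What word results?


Step 1: Add prefix 'inter-' to 'act' = 'interact'
Step 2: Add suffix '-ion' to 'interact' = 'interaction'

interaction


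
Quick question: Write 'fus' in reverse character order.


Reverse 'fus' character by character: 'suf'.

suf


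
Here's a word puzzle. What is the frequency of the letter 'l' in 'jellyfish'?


Letter 'l' in 'jellyfish': found at position(s) 3, 4 = 2 occurrence(s).

2


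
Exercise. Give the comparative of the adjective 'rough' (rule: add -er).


Apply comparative formation (add -er): 'rough' -> 'rougher'.

rougher


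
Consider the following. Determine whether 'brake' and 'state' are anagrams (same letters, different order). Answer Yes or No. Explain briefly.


Sorted letters of 'brake': 'abekr'
Sorted letters of 'state': 'aestt'
They do not match.

No


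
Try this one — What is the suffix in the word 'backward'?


The word 'backward' = 'back' (root) + '-ward' (suffix). The suffix is '-ward'.

ward


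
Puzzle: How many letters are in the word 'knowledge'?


Spell out 'knowledge' and number each letter: k(1), n(2), o(3), w(4), l(5), e(6), d(7), g(8), e(9). Total: 9 letters.

9


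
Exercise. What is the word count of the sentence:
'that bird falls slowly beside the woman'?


Split into words: that | bird | falls | slowly | beside | the | woman = 7 words.

7


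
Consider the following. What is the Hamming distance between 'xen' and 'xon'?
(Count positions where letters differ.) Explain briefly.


Alignment:
Position 1: 'x' vs 'x' = match
Position 2: 'e' vs 'o' = DIFFER
Position 3: 'n' vs 'n' = match
Total differences: 1

1


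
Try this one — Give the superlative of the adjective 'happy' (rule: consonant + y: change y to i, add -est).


Apply superlative formation (consonant + y: change y to i, add -est): 'happy' -> 'happiest'.

happiest


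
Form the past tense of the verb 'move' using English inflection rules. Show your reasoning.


Apply rule: Add -d (word ends in -e). 'move' becomes 'moved'.

moved


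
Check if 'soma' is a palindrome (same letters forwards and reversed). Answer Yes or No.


Forward: 'soma'
Reversed: 'amos'
They differ.

No


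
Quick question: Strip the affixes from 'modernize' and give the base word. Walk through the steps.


Remove suffix '-ize' from 'modernize' to get root 'modern'.

modern


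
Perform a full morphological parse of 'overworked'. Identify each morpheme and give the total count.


Step 1: Identify prefix: 'over' (meaning: excessively)
Step 2: Identify root: 'work'
Step 3: Identify suffix(es): 'ed'
Decomposition: over- (prefix: excessively) + work (root) + -ed (suffix: past)
Total morphemes: 3

3 morphemes (over- (prefix: excessively) + work (root) + -ed (suffix: past))


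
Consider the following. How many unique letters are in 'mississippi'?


Unique letters in 'mississippi': {i, m, p, s} = 4 distinct letters.

4


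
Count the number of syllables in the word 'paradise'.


Break 'paradise' into syllables: par-a-dise -> par | a | dise = 3 syllables

3 syllables


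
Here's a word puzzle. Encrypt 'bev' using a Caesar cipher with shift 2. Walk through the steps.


Shift each letter by 2: b -> d, e -> g, v -> x. Result: 'dgx'.

dgx


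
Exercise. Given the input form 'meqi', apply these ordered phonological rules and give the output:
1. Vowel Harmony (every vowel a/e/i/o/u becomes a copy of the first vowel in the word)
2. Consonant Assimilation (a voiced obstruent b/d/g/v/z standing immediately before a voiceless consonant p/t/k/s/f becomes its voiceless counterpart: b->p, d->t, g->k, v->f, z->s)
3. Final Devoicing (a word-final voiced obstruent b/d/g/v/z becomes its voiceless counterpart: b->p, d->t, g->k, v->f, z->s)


Starting form: 'meqi'
Rule 1: Vowel Harmony: all vowels become 'e' (matching first vowel). 'meqi' -> 'meqe'
Rule 2: Consonant Assimilation: no voiced obstruent (b/d/g/v/z) stands immediately before a voiceless consonant (p/t/k/s/f). No change.
Rule 3: Final Devoicing: the word ends in the vowel 'e', not a consonant. No change.
Final form: 'meqe'

meqe


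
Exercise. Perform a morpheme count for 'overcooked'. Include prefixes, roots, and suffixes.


Decomposition: over- (prefix) + cook (root) + -ed (suffix) = 3 morpheme(s)

3 morphemes


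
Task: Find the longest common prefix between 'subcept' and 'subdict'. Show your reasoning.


Compare from the start: 3 characters match: 'sub'. Mismatch at position 4: 'c' vs 'd'.

sub


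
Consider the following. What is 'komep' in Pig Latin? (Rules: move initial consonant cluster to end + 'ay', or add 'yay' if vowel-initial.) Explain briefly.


'komep': move consonant cluster 'k' to end and add 'ay': 'omepkay'.

omepkay


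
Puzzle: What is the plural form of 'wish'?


Apply rule: Add -es (sibilant/fricative ending). 'wish' becomes 'wishes'.

wishes


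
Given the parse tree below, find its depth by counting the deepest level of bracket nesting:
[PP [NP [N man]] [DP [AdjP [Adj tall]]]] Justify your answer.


Count bracket nesting levels:
'[' at pos 0: depth = 1
'[' at pos 4: depth = 2
'[' at pos 8: depth = 3
'[' at pos 17: depth = 2
'[' at pos 21: depth = 3
'[' at pos 27: depth = 4
Maximum depth reached: 4

4


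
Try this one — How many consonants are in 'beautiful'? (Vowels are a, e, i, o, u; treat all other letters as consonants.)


Consonants in 'beautiful': b, t, f, l = 4 consonants.

4


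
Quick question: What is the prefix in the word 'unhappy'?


The word 'unhappy' = 'un' (prefix) + 'happy' (root). The prefix is 'un'.

un


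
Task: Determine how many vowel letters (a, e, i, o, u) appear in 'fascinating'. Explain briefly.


Vowels in 'fascinating': a, i, a, i = 4 vowels.

4


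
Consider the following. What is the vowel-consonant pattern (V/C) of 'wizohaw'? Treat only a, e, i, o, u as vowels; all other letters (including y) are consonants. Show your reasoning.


Letter mapping: w = C, i = V, z = C, o = V, h = C, a = V, w = C.

CVCVCVC


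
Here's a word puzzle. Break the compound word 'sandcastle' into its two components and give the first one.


Split 'sandcastle' into 'sand' + 'castle'. The first part is 'sand'.

sand


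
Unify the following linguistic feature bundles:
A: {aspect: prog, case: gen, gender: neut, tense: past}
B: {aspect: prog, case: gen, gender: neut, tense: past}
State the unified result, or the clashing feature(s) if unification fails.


Compare features:
aspect: A=prog vs B=prog -> unified: prog
case: A=gen vs B=gen -> unified: gen
gender: A=neut vs B=neut -> unified: neut
tense: A=past vs B=past -> unified: past
No clashes found.

Unified: {aspect: prog, case: gen, gender: neut, tense: past}


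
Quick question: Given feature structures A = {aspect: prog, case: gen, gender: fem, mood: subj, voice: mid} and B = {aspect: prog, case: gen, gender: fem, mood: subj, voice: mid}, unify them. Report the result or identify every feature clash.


Compare features:
aspect: A=prog vs B=prog -> unified: prog
case: A=gen vs B=gen -> unified: gen
gender: A=fem vs B=fem -> unified: fem
mood: A=subj vs B=subj -> unified: subj
voice: A=mid vs B=mid -> unified: mid
No clashes found.

Unified: {aspect: prog, case: gen, gender: fem, mood: subj, voice: mid}


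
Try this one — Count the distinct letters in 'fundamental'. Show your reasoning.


Unique letters in 'fundamental': {a, d, e, f, l, m, n, t, u} = 9 distinct letters.

9


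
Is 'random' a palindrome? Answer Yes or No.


Forward: 'random'
Reversed: 'modnar'
They differ.

No


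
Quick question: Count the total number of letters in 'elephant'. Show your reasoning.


Spell out 'elephant' and number each letter: e(1), l(2), e(3), p(4), h(5), a(6), n(7), t(8). Total: 8 letters.

8


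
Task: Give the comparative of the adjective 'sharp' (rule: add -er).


Apply comparative formation (add -er): 'sharp' -> 'sharper'.

sharper


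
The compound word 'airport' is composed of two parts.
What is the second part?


Split 'airport' into 'air' + 'port'. The second part is 'port'.

port


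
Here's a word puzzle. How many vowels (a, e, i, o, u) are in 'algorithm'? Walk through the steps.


Vowels in 'algorithm': a, o, i = 3 vowels.

3


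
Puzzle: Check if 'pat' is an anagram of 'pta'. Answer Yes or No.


Sorted letters of 'pat': 'apt'
Sorted letters of 'pta': 'apt'
They match.

Yes


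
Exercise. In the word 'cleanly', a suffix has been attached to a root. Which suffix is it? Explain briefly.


The word 'cleanly' = 'clean' (root) + '-ly' (suffix). The suffix is '-ly'.

ly


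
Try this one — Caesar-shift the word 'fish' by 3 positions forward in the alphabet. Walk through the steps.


Shift each letter by 3: f -> i, i -> l, s -> v, h -> k. Result: 'ilvk'.

ilvk


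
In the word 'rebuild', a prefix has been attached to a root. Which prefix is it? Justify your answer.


The word 'rebuild' = 're' (prefix) + 'build' (root). The prefix is 're'.

re


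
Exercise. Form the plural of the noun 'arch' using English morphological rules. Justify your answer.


Apply rule: Add -es (sibilant/fricative ending). 'arch' becomes 'arches'.

arches


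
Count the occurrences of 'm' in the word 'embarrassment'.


Letter 'm' in 'embarrassment': found at position(s) 2, 10 = 2 occurrence(s).

2


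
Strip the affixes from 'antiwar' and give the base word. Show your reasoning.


Remove prefix 'anti' from 'antiwar' to get root 'war'.

war


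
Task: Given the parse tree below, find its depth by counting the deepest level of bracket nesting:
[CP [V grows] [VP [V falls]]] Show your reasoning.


Count bracket nesting levels:
'[' at pos 0: depth = 1
'[' at pos 4: depth = 2
'[' at pos 14: depth = 2
'[' at pos 18: depth = 3
Maximum depth reached: 3

3


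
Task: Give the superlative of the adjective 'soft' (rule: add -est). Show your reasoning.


Apply superlative formation (add -est): 'soft' -> 'softest'.

softest


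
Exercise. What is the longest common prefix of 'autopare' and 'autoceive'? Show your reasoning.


Compare from the start: 4 characters match: 'auto'. Mismatch at position 5: 'p' vs 'c'.

auto


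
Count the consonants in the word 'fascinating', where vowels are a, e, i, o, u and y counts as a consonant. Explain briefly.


Consonants in 'fascinating': f, s, c, n, t, n, g = 7 consonants.

7


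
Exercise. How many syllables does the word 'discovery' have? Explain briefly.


Break 'discovery' into syllables: dis-cov-er-y -> dis | cov | er | y = 4 syllables

4 syllables


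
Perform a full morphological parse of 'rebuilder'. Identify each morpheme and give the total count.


Step 1: Identify prefix: 're' (meaning: again)
Step 2: Identify root: 'build'
Step 3: Identify suffix(es): 'er'
Decomposition: re- (prefix: again) + build (root) + -er (suffix: one who)
Total morphemes: 3

3 morphemes (re- (prefix: again) + build (root) + -er (suffix: one who))


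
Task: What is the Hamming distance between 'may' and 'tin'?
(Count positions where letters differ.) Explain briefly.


Alignment:
Position 1: 'm' vs 't' = DIFFER
Position 2: 'a' vs 'i' = DIFFER
Position 3: 'y' vs 'n' = DIFFER
Total differences: 3

3


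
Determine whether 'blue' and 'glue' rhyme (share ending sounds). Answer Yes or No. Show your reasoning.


Rime (stressed vowel + following sounds) of 'blue': -ue = /uː/
Rime of 'glue': -ue = /uː/
/uː/ and /uː/ are the same ending sound, so the words rhyme.

Yes


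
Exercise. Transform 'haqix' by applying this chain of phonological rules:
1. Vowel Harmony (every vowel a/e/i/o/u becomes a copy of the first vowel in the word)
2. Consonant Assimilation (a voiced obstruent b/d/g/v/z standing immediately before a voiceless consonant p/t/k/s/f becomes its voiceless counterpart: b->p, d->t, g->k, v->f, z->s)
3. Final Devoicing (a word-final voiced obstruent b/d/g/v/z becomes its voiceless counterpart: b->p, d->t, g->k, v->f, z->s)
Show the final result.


Starting form: 'haqix'
Rule 1: Vowel Harmony: all vowels become 'a' (matching first vowel). 'haqix' -> 'haqax'
Rule 2: Consonant Assimilation: no voiced obstruent (b/d/g/v/z) stands immediately before a voiceless consonant (p/t/k/s/f). No change.
Rule 3: Final Devoicing: final consonant 'x' is not one of the voiced obstruents b/d/g/v/z. No change.
Final form: 'haqax'

haqax


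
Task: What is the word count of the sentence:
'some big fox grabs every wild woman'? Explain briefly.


Split into words: some | big | fox | grabs | every | wild | woman = 7 words.

7


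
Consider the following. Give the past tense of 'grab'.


Apply rule: Double final consonant and add -ed. 'grab' becomes 'grabbed'.

grabbed


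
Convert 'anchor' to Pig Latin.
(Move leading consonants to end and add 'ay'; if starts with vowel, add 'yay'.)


'anchor' starts with a vowel, so add 'yay': 'anchoryay'.

anchoryay


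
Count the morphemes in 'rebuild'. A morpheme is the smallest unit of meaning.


Decomposition: re- (prefix) + build (root) = 2 morpheme(s)

2 morphemes


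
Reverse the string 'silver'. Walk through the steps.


Reverse 'silver' character by character: 'revlis'.

revlis


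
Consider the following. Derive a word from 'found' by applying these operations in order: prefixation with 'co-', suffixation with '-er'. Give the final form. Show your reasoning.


Step 1: Add prefix 'co-' to 'found' = 'cofound'
Step 2: Add suffix '-er' to 'cofound' = 'cofounder'

cofounder


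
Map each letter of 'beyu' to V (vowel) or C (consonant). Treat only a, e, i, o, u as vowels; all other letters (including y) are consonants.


Letter mapping: b = C, e = V, y = C, u = V.

CVCV


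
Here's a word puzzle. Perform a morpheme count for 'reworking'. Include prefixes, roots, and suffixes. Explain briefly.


Decomposition: re- (prefix) + work (root) + -ing (suffix) = 3 morpheme(s)

3 morphemes


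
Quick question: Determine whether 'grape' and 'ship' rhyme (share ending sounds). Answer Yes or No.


Rime (stressed vowel + following sounds) of 'grape': -ape = /eɪp/
Rime of 'ship': -ip = /ɪp/
/eɪp/ and /ɪp/ are different ending sounds, so the words do not rhyme.

No


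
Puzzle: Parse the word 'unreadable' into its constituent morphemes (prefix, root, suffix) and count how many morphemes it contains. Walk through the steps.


Step 1: Identify prefix: 'un' (meaning: not/reverse)
Step 2: Identify root: 'read'
Step 3: Identify suffix(es): 'able'
Decomposition: un- (prefix: not/reverse) + read (root) + -able (suffix: capable of)
Total morphemes: 3

3 morphemes (un- (prefix: not/reverse) + read (root) + -able (suffix: capable of))


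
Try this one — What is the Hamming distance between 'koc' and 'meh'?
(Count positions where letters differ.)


Alignment:
Position 1: 'k' vs 'm' = DIFFER
Position 2: 'o' vs 'e' = DIFFER
Position 3: 'c' vs 'h' = DIFFER
Total differences: 3

3


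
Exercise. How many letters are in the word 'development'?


Spell out 'development' and number each letter: d(1), e(2), v(3), e(4), l(5), o(6), p(7), m(8), e(9), n(10), t(11). Total: 11 letters.

11


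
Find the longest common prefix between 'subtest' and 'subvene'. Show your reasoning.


Compare from the start: 3 characters match: 'sub'. Mismatch at position 4: 't' vs 'v'.

sub


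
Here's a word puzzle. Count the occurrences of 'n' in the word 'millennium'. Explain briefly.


Letter 'n' in 'millennium': found at position(s) 6, 7 = 2 occurrence(s).

2


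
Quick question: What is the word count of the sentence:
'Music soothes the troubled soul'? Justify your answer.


Split into words: Music | soothes | the | troubled | soul = 5 words.

5


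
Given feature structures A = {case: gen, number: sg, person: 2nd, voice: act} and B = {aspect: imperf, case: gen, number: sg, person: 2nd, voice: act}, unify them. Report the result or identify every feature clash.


Compare features:
aspect: A=_ vs B=imperf -> unified: imperf
case: A=gen vs B=gen -> unified: gen
number: A=sg vs B=sg -> unified: sg
person: A=2nd vs B=2nd -> unified: 2nd
voice: A=act vs B=act -> unified: act
No clashes found.

Unified: {aspect: imperf, case: gen, number: sg, person: 2nd, voice: act}


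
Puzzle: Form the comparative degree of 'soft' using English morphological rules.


Apply comparative formation (add -er): 'soft' -> 'softer'.

softer


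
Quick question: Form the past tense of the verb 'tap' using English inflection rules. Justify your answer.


Apply rule: Double final consonant and add -ed. 'tap' becomes 'tapped'.

tapped


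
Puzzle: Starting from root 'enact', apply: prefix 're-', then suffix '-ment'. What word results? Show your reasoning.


Step 1: Add prefix 're-' to 'enact' = 'reenact'
Step 2: Add suffix '-ment' to 'reenact' = 'reenactment'

reenactment


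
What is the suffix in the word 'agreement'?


The word 'agreement' = 'agree' (root) + '-ment' (suffix). The suffix is '-ment'.

ment


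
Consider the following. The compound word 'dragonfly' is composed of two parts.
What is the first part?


Split 'dragonfly' into 'dragon' + 'fly'. The first part is 'dragon'.

dragon


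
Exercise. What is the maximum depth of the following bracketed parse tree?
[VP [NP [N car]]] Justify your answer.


Count bracket nesting levels:
'[' at pos 0: depth = 1
'[' at pos 4: depth = 2
'[' at pos 8: depth = 3
Maximum depth reached: 3

3


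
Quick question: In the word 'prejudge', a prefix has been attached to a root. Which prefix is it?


The word 'prejudge' = 'pre' (prefix) + 'judge' (root). The prefix is 'pre'.

pre


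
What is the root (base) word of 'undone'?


Remove prefix 'un' from 'undone' to get root 'done'.

done


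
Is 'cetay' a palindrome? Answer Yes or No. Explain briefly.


Forward: 'cetay'
Reversed: 'yatec'
They differ.

No


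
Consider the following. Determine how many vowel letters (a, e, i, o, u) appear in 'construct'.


Vowels in 'construct': o, u = 2 vowels.

2


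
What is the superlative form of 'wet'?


Apply superlative formation (double final consonant, add -est): 'wet' -> 'wettest'.

wettest


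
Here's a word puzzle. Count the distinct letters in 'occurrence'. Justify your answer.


Unique letters in 'occurrence': {c, e, n, o, r, u} = 6 distinct letters.

6


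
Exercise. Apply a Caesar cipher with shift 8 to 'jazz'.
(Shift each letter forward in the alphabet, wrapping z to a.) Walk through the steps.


Shift each letter by 8: j -> r, a -> i, z -> h, z -> h. Result: 'rihh'.

rihh


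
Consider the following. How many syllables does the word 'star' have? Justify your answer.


Break 'star' into syllables: star -> star = 1 syllable

1 syllable


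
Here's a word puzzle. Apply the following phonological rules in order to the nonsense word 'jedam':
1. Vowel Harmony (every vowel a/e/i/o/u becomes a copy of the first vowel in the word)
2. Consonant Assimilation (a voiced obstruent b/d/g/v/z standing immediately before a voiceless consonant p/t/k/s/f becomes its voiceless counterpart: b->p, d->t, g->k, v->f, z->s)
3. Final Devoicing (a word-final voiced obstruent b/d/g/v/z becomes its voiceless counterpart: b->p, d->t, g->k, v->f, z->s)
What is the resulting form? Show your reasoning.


Starting form: 'jedam'
Rule 1: Vowel Harmony: all vowels become 'e' (matching first vowel). 'jedam' -> 'jedem'
Rule 2: Consonant Assimilation: no voiced obstruent (b/d/g/v/z) stands immediately before a voiceless consonant (p/t/k/s/f). No change.
Rule 3: Final Devoicing: final consonant 'm' is not one of the voiced obstruents b/d/g/v/z. No change.
Final form: 'jedem'

jedem


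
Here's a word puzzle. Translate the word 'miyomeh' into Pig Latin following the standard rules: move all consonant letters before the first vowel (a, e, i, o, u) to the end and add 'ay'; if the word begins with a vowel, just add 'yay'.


'miyomeh': move consonant cluster 'm' to end and add 'ay': 'iyomehmay'.

iyomehmay


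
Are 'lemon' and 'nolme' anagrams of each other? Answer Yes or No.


Sorted letters of 'lemon': 'elmno'
Sorted letters of 'nolme': 'elmno'
They match.

Yes


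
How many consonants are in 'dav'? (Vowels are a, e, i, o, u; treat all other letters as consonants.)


Consonants in 'dav': d, v = 2 consonants.

2


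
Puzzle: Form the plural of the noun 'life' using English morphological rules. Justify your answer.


Apply rule: Change -fe to -ves. 'life' becomes 'lives'.

lives


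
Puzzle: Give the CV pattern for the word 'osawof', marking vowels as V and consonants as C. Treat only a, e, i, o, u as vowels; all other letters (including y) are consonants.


Letter mapping: o = V, s = C, a = V, w = C, o = V, f = C.

VCVCVC


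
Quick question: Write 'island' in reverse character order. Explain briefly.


Reverse 'island' character by character: 'dnalsi'.

dnalsi


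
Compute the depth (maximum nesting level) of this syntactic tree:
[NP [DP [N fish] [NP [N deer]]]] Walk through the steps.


Count bracket nesting levels:
'[' at pos 0: depth = 1
'[' at pos 4: depth = 2
'[' at pos 8: depth = 3
'[' at pos 17: depth = 3
'[' at pos 21: depth = 4
Maximum depth reached: 4

4


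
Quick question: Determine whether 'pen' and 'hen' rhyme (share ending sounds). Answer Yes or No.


Rime (stressed vowel + following sounds) of 'pen': -en = /ɛn/
Rime of 'hen': -en = /ɛn/
/ɛn/ and /ɛn/ are the same ending sound, so the words rhyme.

Yes


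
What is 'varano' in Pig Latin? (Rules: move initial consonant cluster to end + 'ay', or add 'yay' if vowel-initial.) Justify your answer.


'varano': move consonant cluster 'v' to end and add 'ay': 'aranovay'.

aranovay


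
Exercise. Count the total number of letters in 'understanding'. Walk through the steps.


Spell out 'understanding' and number each letter: u(1), n(2), d(3), e(4), r(5), s(6), t(7), a(8), n(9), d(10), i(11), n(12), g(13). Total: 13 letters.

13


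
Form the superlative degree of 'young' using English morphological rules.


Apply superlative formation (add -est): 'young' -> 'youngest'.

youngest


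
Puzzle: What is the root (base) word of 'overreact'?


Remove prefix 'over' from 'overreact' to get root 'react'.

react


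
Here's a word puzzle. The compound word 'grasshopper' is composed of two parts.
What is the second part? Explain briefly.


Split 'grasshopper' into 'grass' + 'hopper'. The second part is 'hopper'.

hopper


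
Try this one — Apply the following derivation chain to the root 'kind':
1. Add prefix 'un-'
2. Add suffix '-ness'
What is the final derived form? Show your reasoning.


Step 1: Add prefix 'un-' to 'kind' = 'unkind'
Step 2: Add suffix '-ness' to 'unkind' = 'unkindness'

unkindness


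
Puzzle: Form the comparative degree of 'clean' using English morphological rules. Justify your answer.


Apply comparative formation (add -er): 'clean' -> 'cleaner'.

cleaner


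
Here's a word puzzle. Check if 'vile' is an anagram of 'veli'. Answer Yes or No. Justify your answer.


Sorted letters of 'vile': 'eilv'
Sorted letters of 'veli': 'eilv'
They match.

Yes
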